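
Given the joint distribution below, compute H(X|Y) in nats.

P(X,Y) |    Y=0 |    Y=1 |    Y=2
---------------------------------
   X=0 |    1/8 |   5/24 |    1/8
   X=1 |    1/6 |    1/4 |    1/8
0.6883 nats

Using the chain rule: H(X|Y) = H(X,Y) - H(Y)

First, compute H(X,Y) = 1.7518 nats

Marginal P(Y) = (7/24, 11/24, 1/4)
H(Y) = 1.0635 nats

H(X|Y) = H(X,Y) - H(Y) = 1.7518 - 1.0635 = 0.6883 nats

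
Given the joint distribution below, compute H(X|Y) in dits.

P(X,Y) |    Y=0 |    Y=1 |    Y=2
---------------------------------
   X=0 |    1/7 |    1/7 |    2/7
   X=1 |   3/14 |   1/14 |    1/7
0.2821 dits

Using the chain rule: H(X|Y) = H(X,Y) - H(Y)

First, compute H(X,Y) = 0.7429 dits

Marginal P(Y) = (5/14, 3/14, 3/7)
H(Y) = 0.4608 dits

H(X|Y) = H(X,Y) - H(Y) = 0.7429 - 0.4608 = 0.2821 dits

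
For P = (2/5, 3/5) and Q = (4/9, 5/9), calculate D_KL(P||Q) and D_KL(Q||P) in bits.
D_KL(P||Q) = 0.0058, D_KL(Q||P) = 0.0059

KL divergence is not symmetric: D_KL(P||Q) ≠ D_KL(Q||P) in general.

D_KL(P||Q) = 0.0058 bits
D_KL(Q||P) = 0.0059 bits

No, they are not equal!

This asymmetry is why KL divergence is not a true distance metric.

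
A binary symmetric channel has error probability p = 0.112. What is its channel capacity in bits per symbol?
0.4941 bits

For a binary symmetric channel (BSC) with error probability p:
Capacity C = 1 - H(p) bits per symbol

where H(p) = -p log₂(p) - (1-p) log₂(1-p) is the binary entropy function.

H(0.112) = 0.5059 bits
C = 1 - 0.5059 = 0.4941 bits per symbol

This means we can reliably transmit up to 0.4941 bits of information per channel use.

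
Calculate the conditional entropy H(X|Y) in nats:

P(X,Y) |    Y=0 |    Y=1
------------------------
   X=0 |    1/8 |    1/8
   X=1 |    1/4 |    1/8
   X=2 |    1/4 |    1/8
1.0713 nats

Using the chain rule: H(X|Y) = H(X,Y) - H(Y)

First, compute H(X,Y) = 1.7329 nats

Marginal P(Y) = (5/8, 3/8)
H(Y) = 0.6616 nats

H(X|Y) = H(X,Y) - H(Y) = 1.7329 - 0.6616 = 1.0713 nats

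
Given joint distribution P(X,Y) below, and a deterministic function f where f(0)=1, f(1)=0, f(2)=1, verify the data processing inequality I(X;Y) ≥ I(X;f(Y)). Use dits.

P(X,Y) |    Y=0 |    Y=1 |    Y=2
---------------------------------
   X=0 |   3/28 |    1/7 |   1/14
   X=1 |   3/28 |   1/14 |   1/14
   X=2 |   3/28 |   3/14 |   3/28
I(X;Y) = 0.0079, I(X;f(Y)) = 0.0067, inequality holds: 0.0079 ≥ 0.0067

Data Processing Inequality: For any Markov chain X → Y → Z, we have I(X;Y) ≥ I(X;Z).

Here Z = f(Y) is a deterministic function of Y, forming X → Y → Z.

Original I(X;Y) = 0.0079 dits

After applying f:
P(X,Z) where Z=f(Y):
- P(X,Z=0) = P(X,Y=1)
- P(X,Z=1) = P(X,Y=0) + P(X,Y=2)

I(X;Z) = I(X;f(Y)) = 0.0067 dits

Verification: 0.0079 ≥ 0.0067 ✓

Information cannot be created by processing; the function f can only lose information about X.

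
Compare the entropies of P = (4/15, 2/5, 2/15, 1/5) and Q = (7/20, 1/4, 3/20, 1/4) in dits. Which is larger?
Q

Computing entropies in dits:
H(P) = 0.5687
H(Q) = 0.5842

Distribution Q has higher entropy.

Intuition: The distribution closer to uniform (more spread out) has higher entropy.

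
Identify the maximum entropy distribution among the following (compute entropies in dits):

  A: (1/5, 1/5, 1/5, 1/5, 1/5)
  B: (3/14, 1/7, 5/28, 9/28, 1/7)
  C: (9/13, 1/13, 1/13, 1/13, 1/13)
A

For a discrete distribution over n outcomes, entropy is maximized by the uniform distribution.

Computing entropies:
H(A) = 0.6990 dits
H(B) = 0.6769 dits
H(C) = 0.4533 dits

The uniform distribution (where all probabilities equal 1/5) achieves the maximum entropy of log_10(5) = 0.6990 dits.

Distribution A has the highest entropy.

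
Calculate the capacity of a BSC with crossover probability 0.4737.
0.0020 bits

For a binary symmetric channel (BSC) with error probability p:
Capacity C = 1 - H(p) bits per symbol

where H(p) = -p log₂(p) - (1-p) log₂(1-p) is the binary entropy function.

H(0.4737) = 0.9980 bits
C = 1 - 0.9980 = 0.0020 bits per symbol

This means we can reliably transmit up to 0.0020 bits of information per channel use.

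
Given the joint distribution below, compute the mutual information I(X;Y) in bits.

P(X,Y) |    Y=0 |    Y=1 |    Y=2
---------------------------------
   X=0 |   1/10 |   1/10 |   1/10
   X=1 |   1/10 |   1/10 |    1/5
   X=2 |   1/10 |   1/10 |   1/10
0.0200 bits

Mutual information: I(X;Y) = H(X) + H(Y) - H(X,Y)

Marginals:
P(X) = (3/10, 2/5, 3/10), H(X) = 1.5710 bits
P(Y) = (3/10, 3/10, 2/5), H(Y) = 1.5710 bits

Joint entropy: H(X,Y) = 3.1219 bits

I(X;Y) = 1.5710 + 1.5710 - 3.1219 = 0.0200 bits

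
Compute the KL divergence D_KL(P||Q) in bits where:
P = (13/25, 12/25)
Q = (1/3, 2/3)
0.1061 bits

KL divergence: D_KL(P||Q) = Σ p(x) log(p(x)/q(x))

Computing term by term:
  x=0: 13/25 × log_2[(13/25)/(1/3)] = 13/25 × 0.6415 = 0.3336
  x=1: 12/25 × log_2[(12/25)/(2/3)] = 12/25 × -0.4739 = -0.2275

D_KL(P||Q) = 0.1061 bits

Note: KL divergence is always non-negative and equals 0 iff P = Q.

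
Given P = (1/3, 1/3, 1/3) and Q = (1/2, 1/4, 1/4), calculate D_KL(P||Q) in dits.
0.0246 dits

KL divergence: D_KL(P||Q) = Σ p(x) log(p(x)/q(x))

Computing term by term:
  x=0: 1/3 × log_10[(1/3)/(1/2)] = 1/3 × -0.1761 = -0.0587
  x=1: 1/3 × log_10[(1/3)/(1/4)] = 1/3 × 0.1249 = 0.0416
  x=2: 1/3 × log_10[(1/3)/(1/4)] = 1/3 × 0.1249 = 0.0416

D_KL(P||Q) = 0.0246 dits

Note: KL divergence is always non-negative and equals 0 iff P = Q.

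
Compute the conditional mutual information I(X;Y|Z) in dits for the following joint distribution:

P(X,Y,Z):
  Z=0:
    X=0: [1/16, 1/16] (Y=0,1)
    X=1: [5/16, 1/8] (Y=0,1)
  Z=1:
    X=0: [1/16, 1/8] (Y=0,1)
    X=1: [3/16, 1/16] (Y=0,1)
0.0211 dits

Conditional mutual information: I(X;Y|Z) = H(X|Z) + H(Y|Z) - H(X,Y|Z)

H(Z) = 0.2976
H(X,Z) = 0.5568 → H(X|Z) = 0.2592
H(Y,Z) = 0.5829 → H(Y|Z) = 0.2852
H(X,Y,Z) = 0.8210 → H(X,Y|Z) = 0.5233

I(X;Y|Z) = 0.2592 + 0.2852 - 0.5233 = 0.0211 dits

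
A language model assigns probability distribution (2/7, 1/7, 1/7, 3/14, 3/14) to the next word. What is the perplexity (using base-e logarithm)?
4.8264

Perplexity is e^H (or exp(H) for natural log).

First, H = -Σ p log p = 1.5741 nats
Perplexity = e^1.5741 = 4.8264

Interpretation: The model's uncertainty is equivalent to choosing uniformly among 4.8 options.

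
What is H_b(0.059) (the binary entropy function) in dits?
0.0974 dits

The binary entropy function is:
H(p) = -p log(p) - (1-p) log(1-p)

H(0.059) = -0.059 × log_10(0.059) - 0.941 × log_10(0.941)
H(0.059) = 0.0974 dits

Note: Binary entropy is maximized at p=0.5 (H=1 bit) and minimized at p=0 or p=1 (H=0).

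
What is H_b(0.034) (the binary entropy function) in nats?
0.1484 nats

The binary entropy function is:
H(p) = -p log(p) - (1-p) log(1-p)

H(0.034) = -0.034 × log_e(0.034) - 0.966 × log_e(0.966)
H(0.034) = 0.1484 nats

Note: Binary entropy is maximized at p=0.5 (H=1 bit) and minimized at p=0 or p=1 (H=0).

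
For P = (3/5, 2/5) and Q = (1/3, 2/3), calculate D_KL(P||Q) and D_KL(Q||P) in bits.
D_KL(P||Q) = 0.2140, D_KL(Q||P) = 0.2086

KL divergence is not symmetric: D_KL(P||Q) ≠ D_KL(Q||P) in general.

D_KL(P||Q) = 0.2140 bits
D_KL(Q||P) = 0.2086 bits

No, they are not equal!

This asymmetry is why KL divergence is not a true distance metric.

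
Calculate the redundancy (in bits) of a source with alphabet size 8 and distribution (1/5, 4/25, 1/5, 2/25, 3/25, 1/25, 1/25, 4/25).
0.1951 bits

Redundancy measures how far a source is from maximum entropy:
R = H_max - H(X)

Maximum entropy for 8 symbols: H_max = log_2(8) = 3.0000 bits
Actual entropy: H(X) = 2.8049 bits
Redundancy: R = 3.0000 - 2.8049 = 0.1951 bits

This redundancy represents potential for compression: the source could be compressed by 0.1951 bits per symbol.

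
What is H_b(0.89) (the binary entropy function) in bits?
0.4999 bits

The binary entropy function is:
H(p) = -p log(p) - (1-p) log(1-p)

H(0.89) = -0.89 × log_2(0.89) - 0.11 × log_2(0.11)
H(0.89) = 0.4999 bits

Note: Binary entropy is maximized at p=0.5 (H=1 bit) and minimized at p=0 or p=1 (H=0).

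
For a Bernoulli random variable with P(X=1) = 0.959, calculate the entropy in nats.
0.1711 nats

The binary entropy function is:
H(p) = -p log(p) - (1-p) log(1-p)

H(0.959) = -0.959 × log_e(0.959) - 0.041 × log_e(0.041)
H(0.959) = 0.1711 nats

Note: Binary entropy is maximized at p=0.5 (H=1 bit) and minimized at p=0 or p=1 (H=0).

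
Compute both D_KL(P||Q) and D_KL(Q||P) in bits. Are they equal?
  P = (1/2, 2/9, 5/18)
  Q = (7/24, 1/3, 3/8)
D_KL(P||Q) = 0.1385, D_KL(Q||P) = 0.1305

KL divergence is not symmetric: D_KL(P||Q) ≠ D_KL(Q||P) in general.

D_KL(P||Q) = 0.1385 bits
D_KL(Q||P) = 0.1305 bits

No, they are not equal!

This asymmetry is why KL divergence is not a true distance metric.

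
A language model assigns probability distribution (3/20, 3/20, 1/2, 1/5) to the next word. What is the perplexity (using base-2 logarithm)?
3.4473

Perplexity is 2^H (or exp(H) for natural log).

First, H = -Σ p log p = 1.7855 bits
Perplexity = 2^1.7855 = 3.4473

Interpretation: The model's uncertainty is equivalent to choosing uniformly among 3.4 options.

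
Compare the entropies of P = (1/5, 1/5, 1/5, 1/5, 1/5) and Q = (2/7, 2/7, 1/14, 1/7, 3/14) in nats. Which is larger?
P

Computing entropies in nats:
H(P) = 1.6094
H(Q) = 1.5125

Distribution P has higher entropy.

Intuition: The distribution closer to uniform (more spread out) has higher entropy.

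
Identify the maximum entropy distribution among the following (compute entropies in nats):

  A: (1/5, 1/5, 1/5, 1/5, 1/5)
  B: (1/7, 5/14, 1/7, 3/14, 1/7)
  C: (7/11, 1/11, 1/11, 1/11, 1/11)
A

For a discrete distribution over n outcomes, entropy is maximized by the uniform distribution.

Computing entropies:
H(A) = 1.6094 nats
H(B) = 1.5318 nats
H(C) = 1.1596 nats

The uniform distribution (where all probabilities equal 1/5) achieves the maximum entropy of log_e(5) = 1.6094 nats.

Distribution A has the highest entropy.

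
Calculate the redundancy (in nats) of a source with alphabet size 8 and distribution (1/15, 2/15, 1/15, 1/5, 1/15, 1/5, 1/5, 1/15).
0.1230 nats

Redundancy measures how far a source is from maximum entropy:
R = H_max - H(X)

Maximum entropy for 8 symbols: H_max = log_e(8) = 2.0794 nats
Actual entropy: H(X) = 1.9565 nats
Redundancy: R = 2.0794 - 1.9565 = 0.1230 nats

This redundancy represents potential for compression: the source could be compressed by 0.1230 nats per symbol.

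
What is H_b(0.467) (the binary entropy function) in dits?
0.3001 dits

The binary entropy function is:
H(p) = -p log(p) - (1-p) log(1-p)

H(0.467) = -0.467 × log_10(0.467) - 0.533 × log_10(0.533)
H(0.467) = 0.3001 dits

Note: Binary entropy is maximized at p=0.5 (H=1 bit) and minimized at p=0 or p=1 (H=0).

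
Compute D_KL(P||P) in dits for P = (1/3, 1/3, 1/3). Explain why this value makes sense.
0.0000 dits

KL divergence satisfies the Gibbs inequality: D_KL(P||Q) ≥ 0 for all distributions P, Q.

D_KL(P||Q) = Σ p(x) log(p(x)/q(x))
Each term is p(x) × log_10(p(x)/p(x)) = p(x) × log_10(1) = 0, so the sum is 0.
D_KL(P||Q) = 0.0000 dits

When P = Q, the KL divergence is exactly 0, as there is no 'divergence' between identical distributions.

This non-negativity is a fundamental property: relative entropy cannot be negative because it measures how different Q is from P.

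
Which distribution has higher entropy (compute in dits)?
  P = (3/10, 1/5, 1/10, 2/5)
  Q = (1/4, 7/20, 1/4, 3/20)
Q

Computing entropies in dits:
H(P) = 0.5558
H(Q) = 0.5842

Distribution Q has higher entropy.

Intuition: The distribution closer to uniform (more spread out) has higher entropy.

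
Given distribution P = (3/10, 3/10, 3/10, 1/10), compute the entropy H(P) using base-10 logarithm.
0.5706 dits

Shannon entropy is H(X) = -Σ p(x) log p(x).

For P = (3/10, 3/10, 3/10, 1/10):
H = -3/10 × log_10(3/10) -3/10 × log_10(3/10) -3/10 × log_10(3/10) -1/10 × log_10(1/10)
H = 0.5706 dits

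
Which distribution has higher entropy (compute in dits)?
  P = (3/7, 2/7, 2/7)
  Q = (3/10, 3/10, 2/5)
Q

Computing entropies in dits:
H(P) = 0.4686
H(Q) = 0.4729

Distribution Q has higher entropy.

Intuition: The distribution closer to uniform (more spread out) has higher entropy.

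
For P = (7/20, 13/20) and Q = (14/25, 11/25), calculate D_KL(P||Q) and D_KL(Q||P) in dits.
D_KL(P||Q) = 0.0387, D_KL(Q||P) = 0.0397

KL divergence is not symmetric: D_KL(P||Q) ≠ D_KL(Q||P) in general.

D_KL(P||Q) = 0.0387 dits
D_KL(Q||P) = 0.0397 dits

No, they are not equal!

This asymmetry is why KL divergence is not a true distance metric.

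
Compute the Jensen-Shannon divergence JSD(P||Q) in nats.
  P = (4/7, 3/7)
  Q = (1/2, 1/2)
0.0026 nats

Jensen-Shannon divergence is:
JSD(P||Q) = 0.5 × D_KL(P||M) + 0.5 × D_KL(Q||M)
where M = 0.5 × (P + Q) is the mixture distribution.

M = 0.5 × (4/7, 3/7) + 0.5 × (1/2, 1/2) = (15/28, 13/28)

D_KL(P||M) = 0.0026 nats
D_KL(Q||M) = 0.0026 nats

JSD(P||Q) = 0.5 × 0.0026 + 0.5 × 0.0026 = 0.0026 nats

Unlike KL divergence, JSD is symmetric and bounded: 0 ≤ JSD ≤ log(2).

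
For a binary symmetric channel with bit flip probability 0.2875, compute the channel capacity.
0.1345 bits

For a binary symmetric channel (BSC) with error probability p:
Capacity C = 1 - H(p) bits per symbol

where H(p) = -p log₂(p) - (1-p) log₂(1-p) is the binary entropy function.

H(0.2875) = 0.8655 bits
C = 1 - 0.8655 = 0.1345 bits per symbol

This means we can reliably transmit up to 0.1345 bits of information per channel use.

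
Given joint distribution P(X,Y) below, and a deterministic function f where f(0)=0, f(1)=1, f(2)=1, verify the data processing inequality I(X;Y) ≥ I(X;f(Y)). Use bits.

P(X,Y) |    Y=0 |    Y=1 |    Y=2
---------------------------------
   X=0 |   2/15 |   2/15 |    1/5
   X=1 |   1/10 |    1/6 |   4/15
I(X;Y) = 0.0098, I(X;f(Y)) = 0.0097, inequality holds: 0.0098 ≥ 0.0097

Data Processing Inequality: For any Markov chain X → Y → Z, we have I(X;Y) ≥ I(X;Z).

Here Z = f(Y) is a deterministic function of Y, forming X → Y → Z.

Original I(X;Y) = 0.0098 bits

After applying f:
P(X,Z) where Z=f(Y):
- P(X,Z=0) = P(X,Y=0)
- P(X,Z=1) = P(X,Y=1) + P(X,Y=2)

I(X;Z) = I(X;f(Y)) = 0.0097 bits

Verification: 0.0098 ≥ 0.0097 ✓

Information cannot be created by processing; the function f can only lose information about X.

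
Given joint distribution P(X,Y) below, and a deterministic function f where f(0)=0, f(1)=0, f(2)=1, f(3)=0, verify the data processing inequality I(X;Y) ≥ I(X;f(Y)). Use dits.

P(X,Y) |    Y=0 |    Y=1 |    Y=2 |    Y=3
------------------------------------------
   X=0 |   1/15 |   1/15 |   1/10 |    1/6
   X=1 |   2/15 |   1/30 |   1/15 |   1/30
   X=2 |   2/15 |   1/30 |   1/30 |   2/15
I(X;Y) = 0.0340, I(X;f(Y)) = 0.0074, inequality holds: 0.0340 ≥ 0.0074

Data Processing Inequality: For any Markov chain X → Y → Z, we have I(X;Y) ≥ I(X;Z).

Here Z = f(Y) is a deterministic function of Y, forming X → Y → Z.

Original I(X;Y) = 0.0340 dits

After applying f:
P(X,Z) where Z=f(Y):
- P(X,Z=0) = P(X,Y=0) + P(X,Y=1) + P(X,Y=3)
- P(X,Z=1) = P(X,Y=2)

I(X;Z) = I(X;f(Y)) = 0.0074 dits

Verification: 0.0340 ≥ 0.0074 ✓

Information cannot be created by processing; the function f can only lose information about X.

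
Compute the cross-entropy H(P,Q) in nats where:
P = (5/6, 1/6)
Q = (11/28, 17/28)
0.8618 nats

Cross-entropy: H(P,Q) = -Σ p(x) log q(x)

Alternatively: H(P,Q) = H(P) + D_KL(P||Q)
H(P) = 0.4506 nats
D_KL(P||Q) = 0.4112 nats

H(P,Q) = 0.4506 + 0.4112 = 0.8618 nats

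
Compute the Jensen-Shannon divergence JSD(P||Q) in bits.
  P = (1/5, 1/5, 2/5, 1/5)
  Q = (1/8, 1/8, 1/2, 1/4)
0.0186 bits

Jensen-Shannon divergence is:
JSD(P||Q) = 0.5 × D_KL(P||M) + 0.5 × D_KL(Q||M)
where M = 0.5 × (P + Q) is the mixture distribution.

M = 0.5 × (1/5, 1/5, 2/5, 1/5) + 0.5 × (1/8, 1/8, 1/2, 1/4) = (0.1625, 0.1625, 9/20, 9/40)

D_KL(P||M) = 0.0179 bits
D_KL(Q||M) = 0.0194 bits

JSD(P||Q) = 0.5 × 0.0179 + 0.5 × 0.0194 = 0.0186 bits

Unlike KL divergence, JSD is symmetric and bounded: 0 ≤ JSD ≤ log(2).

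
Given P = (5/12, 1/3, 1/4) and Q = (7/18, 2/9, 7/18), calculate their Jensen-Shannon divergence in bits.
0.0194 bits

Jensen-Shannon divergence is:
JSD(P||Q) = 0.5 × D_KL(P||M) + 0.5 × D_KL(Q||M)
where M = 0.5 × (P + Q) is the mixture distribution.

M = 0.5 × (5/12, 1/3, 1/4) + 0.5 × (7/18, 2/9, 7/18) = (0.402778, 5/18, 0.319444)

D_KL(P||M) = 0.0196 bits
D_KL(Q||M) = 0.0191 bits

JSD(P||Q) = 0.5 × 0.0196 + 0.5 × 0.0191 = 0.0194 bits

Unlike KL divergence, JSD is symmetric and bounded: 0 ≤ JSD ≤ log(2).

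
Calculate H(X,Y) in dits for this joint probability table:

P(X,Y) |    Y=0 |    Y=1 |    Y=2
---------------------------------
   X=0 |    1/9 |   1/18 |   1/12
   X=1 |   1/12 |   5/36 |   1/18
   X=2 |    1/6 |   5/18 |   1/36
0.8719 dits

Joint entropy is H(X,Y) = -Σ_{x,y} p(x,y) log p(x,y).

Summing over all non-zero entries:
H(X,Y) = -[1/9·log_10(1/9) + 1/18·log_10(1/18) + 1/12·log_10(1/12) + 1/12·log_10(1/12) + 5/36·log_10(5/36) + 1/18·log_10(1/18) + 1/6·log_10(1/6) + 5/18·log_10(5/18) + 1/36·log_10(1/36)]
H(X,Y) = 0.8719 dits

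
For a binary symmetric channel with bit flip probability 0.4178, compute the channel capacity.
0.0196 bits

For a binary symmetric channel (BSC) with error probability p:
Capacity C = 1 - H(p) bits per symbol

where H(p) = -p log₂(p) - (1-p) log₂(1-p) is the binary entropy function.

H(0.4178) = 0.9804 bits
C = 1 - 0.9804 = 0.0196 bits per symbol

This means we can reliably transmit up to 0.0196 bits of information per channel use.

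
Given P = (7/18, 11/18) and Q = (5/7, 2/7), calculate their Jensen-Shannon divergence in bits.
0.0787 bits

Jensen-Shannon divergence is:
JSD(P||Q) = 0.5 × D_KL(P||M) + 0.5 × D_KL(Q||M)
where M = 0.5 × (P + Q) is the mixture distribution.

M = 0.5 × (7/18, 11/18) + 0.5 × (5/7, 2/7) = (0.551587, 0.448413)

D_KL(P||M) = 0.0768 bits
D_KL(Q||M) = 0.0806 bits

JSD(P||Q) = 0.5 × 0.0768 + 0.5 × 0.0806 = 0.0787 bits

Unlike KL divergence, JSD is symmetric and bounded: 0 ≤ JSD ≤ log(2).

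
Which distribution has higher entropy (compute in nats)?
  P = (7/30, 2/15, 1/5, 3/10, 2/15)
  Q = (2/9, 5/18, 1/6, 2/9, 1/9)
Q

Computing entropies in nats:
H(P) = 1.5600
H(Q) = 1.5671

Distribution Q has higher entropy.

Intuition: The distribution closer to uniform (more spread out) has higher entropy.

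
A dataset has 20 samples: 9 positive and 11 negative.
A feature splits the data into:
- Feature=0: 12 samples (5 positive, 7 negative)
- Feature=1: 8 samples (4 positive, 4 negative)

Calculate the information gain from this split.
0.0049 bits

Information Gain = H(Y) - H(Y|Feature)

Before split:
P(positive) = 9/20 = 0.4500
H(Y) = 0.9928 bits

After split:
Feature=0: H = 0.9799 bits (weight = 12/20)
Feature=1: H = 1.0000 bits (weight = 8/20)
H(Y|Feature) = (12/20)×0.9799 + (8/20)×1.0000 = 0.9879 bits

Information Gain = 0.9928 - 0.9879 = 0.0049 bits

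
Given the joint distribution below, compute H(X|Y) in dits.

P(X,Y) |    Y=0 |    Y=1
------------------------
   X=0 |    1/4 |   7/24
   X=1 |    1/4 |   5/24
0.2980 dits

Using the chain rule: H(X|Y) = H(X,Y) - H(Y)

First, compute H(X,Y) = 0.5990 dits

Marginal P(Y) = (1/2, 1/2)
H(Y) = 0.3010 dits

H(X|Y) = H(X,Y) - H(Y) = 0.5990 - 0.3010 = 0.2980 dits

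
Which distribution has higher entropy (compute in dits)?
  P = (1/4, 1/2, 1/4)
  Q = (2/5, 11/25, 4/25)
P

Computing entropies in dits:
H(P) = 0.4515
H(Q) = 0.4434

Distribution P has higher entropy.

Intuition: The distribution closer to uniform (more spread out) has higher entropy.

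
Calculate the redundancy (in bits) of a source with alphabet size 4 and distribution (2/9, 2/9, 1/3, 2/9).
0.0251 bits

Redundancy measures how far a source is from maximum entropy:
R = H_max - H(X)

Maximum entropy for 4 symbols: H_max = log_2(4) = 2.0000 bits
Actual entropy: H(X) = 1.9749 bits
Redundancy: R = 2.0000 - 1.9749 = 0.0251 bits

This redundancy represents potential for compression: the source could be compressed by 0.0251 bits per symbol.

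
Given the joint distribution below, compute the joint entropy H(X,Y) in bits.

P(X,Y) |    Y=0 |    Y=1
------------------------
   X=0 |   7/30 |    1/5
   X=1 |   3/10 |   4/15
1.9839 bits

Joint entropy is H(X,Y) = -Σ_{x,y} p(x,y) log p(x,y).

Summing over all non-zero entries:
H(X,Y) = -[7/30·log_2(7/30) + 1/5·log_2(1/5) + 3/10·log_2(3/10) + 4/15·log_2(4/15)]
H(X,Y) = 1.9839 bits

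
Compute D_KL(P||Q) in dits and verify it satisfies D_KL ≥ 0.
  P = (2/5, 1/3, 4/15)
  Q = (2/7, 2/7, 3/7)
0.0258 dits

KL divergence satisfies the Gibbs inequality: D_KL(P||Q) ≥ 0 for all distributions P, Q.

D_KL(P||Q) = Σ p(x) log(p(x)/q(x))
Term by term:
  x=0: 2/5 × log_10[(2/5)/(2/7)] = 0.0585
  x=1: 1/3 × log_10[(1/3)/(2/7)] = 0.0223
  x=2: 4/15 × log_10[(4/15)/(3/7)] = -0.0549
D_KL(P||Q) = 0.0258 dits

D_KL(P||Q) = 0.0258 ≥ 0 ✓

This non-negativity is a fundamental property: relative entropy cannot be negative because it measures how different Q is from P.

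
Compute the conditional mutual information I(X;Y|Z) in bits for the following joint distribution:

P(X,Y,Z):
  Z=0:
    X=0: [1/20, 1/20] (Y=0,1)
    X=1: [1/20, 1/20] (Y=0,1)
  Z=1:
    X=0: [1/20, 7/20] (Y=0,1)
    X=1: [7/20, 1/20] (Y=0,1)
0.3651 bits

Conditional mutual information: I(X;Y|Z) = H(X|Z) + H(Y|Z) - H(X,Y|Z)

H(Z) = 0.7219
H(X,Z) = 1.7219 → H(X|Z) = 1.0000
H(Y,Z) = 1.7219 → H(Y|Z) = 1.0000
H(X,Y,Z) = 2.3568 → H(X,Y|Z) = 1.6349

I(X;Y|Z) = 1.0000 + 1.0000 - 1.6349 = 0.3651 bits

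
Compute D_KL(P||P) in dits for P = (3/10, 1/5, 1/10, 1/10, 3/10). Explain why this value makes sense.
0.0000 dits

KL divergence satisfies the Gibbs inequality: D_KL(P||Q) ≥ 0 for all distributions P, Q.

D_KL(P||Q) = Σ p(x) log(p(x)/q(x))
Each term is p(x) × log_10(p(x)/p(x)) = p(x) × log_10(1) = 0, so the sum is 0.
D_KL(P||Q) = 0.0000 dits

When P = Q, the KL divergence is exactly 0, as there is no 'divergence' between identical distributions.

This non-negativity is a fundamental property: relative entropy cannot be negative because it measures how different Q is from P.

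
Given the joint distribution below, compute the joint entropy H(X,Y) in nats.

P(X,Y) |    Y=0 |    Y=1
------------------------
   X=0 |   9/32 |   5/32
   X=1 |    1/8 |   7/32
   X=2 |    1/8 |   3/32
1.7211 nats

Joint entropy is H(X,Y) = -Σ_{x,y} p(x,y) log p(x,y).

Summing over all non-zero entries:
H(X,Y) = -[9/32·log_e(9/32) + 5/32·log_e(5/32) + 1/8·log_e(1/8) + 7/32·log_e(7/32) + 1/8·log_e(1/8) + 3/32·log_e(3/32)]
H(X,Y) = 1.7211 nats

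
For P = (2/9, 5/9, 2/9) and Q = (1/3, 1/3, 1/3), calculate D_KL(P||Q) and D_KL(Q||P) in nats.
D_KL(P||Q) = 0.1036, D_KL(Q||P) = 0.1000

KL divergence is not symmetric: D_KL(P||Q) ≠ D_KL(Q||P) in general.

D_KL(P||Q) = 0.1036 nats
D_KL(Q||P) = 0.1000 nats

No, they are not equal!

This asymmetry is why KL divergence is not a true distance metric.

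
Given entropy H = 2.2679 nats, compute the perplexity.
9.6591

Perplexity is e^H (or exp(H) for natural log).

H = 2.2679 nats
Perplexity = e^2.2679 = 9.6591

Interpretation: The model's uncertainty is equivalent to choosing uniformly among 9.7 options.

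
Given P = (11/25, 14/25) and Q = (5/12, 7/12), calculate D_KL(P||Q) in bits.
0.0016 bits

KL divergence: D_KL(P||Q) = Σ p(x) log(p(x)/q(x))

Computing term by term:
  x=0: 11/25 × log_2[(11/25)/(5/12)] = 11/25 × 0.0786 = 0.0346
  x=1: 14/25 × log_2[(14/25)/(7/12)] = 14/25 × -0.0589 = -0.0330

D_KL(P||Q) = 0.0016 bits

Note: KL divergence is always non-negative and equals 0 iff P = Q.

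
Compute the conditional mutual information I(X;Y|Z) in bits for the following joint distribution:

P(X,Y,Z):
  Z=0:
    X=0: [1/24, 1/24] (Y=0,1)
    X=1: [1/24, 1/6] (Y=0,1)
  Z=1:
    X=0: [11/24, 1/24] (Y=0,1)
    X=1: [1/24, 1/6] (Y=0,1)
0.2798 bits

Conditional mutual information: I(X;Y|Z) = H(X|Z) + H(Y|Z) - H(X,Y|Z)

H(Z) = 0.8709
H(X,Z) = 1.7417 → H(X|Z) = 0.8708
H(Y,Z) = 1.7417 → H(Y|Z) = 0.8708
H(X,Y,Z) = 2.3327 → H(X,Y|Z) = 1.4619

I(X;Y|Z) = 0.8708 + 0.8708 - 1.4619 = 0.2798 bits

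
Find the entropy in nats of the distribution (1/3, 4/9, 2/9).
1.0609 nats

Shannon entropy is H(X) = -Σ p(x) log p(x).

For P = (1/3, 4/9, 2/9):
H = -1/3 × log_e(1/3) -4/9 × log_e(4/9) -2/9 × log_e(2/9)
H = 1.0609 nats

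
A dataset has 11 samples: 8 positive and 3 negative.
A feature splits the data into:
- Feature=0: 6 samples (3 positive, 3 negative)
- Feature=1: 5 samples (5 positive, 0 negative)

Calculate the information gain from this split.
0.2999 bits

Information Gain = H(Y) - H(Y|Feature)

Before split:
P(positive) = 8/11 = 0.7273
H(Y) = 0.8454 bits

After split:
Feature=0: H = 1.0000 bits (weight = 6/11)
Feature=1: H = 0.0000 bits (weight = 5/11)
H(Y|Feature) = (6/11)×1.0000 + (5/11)×0.0000 = 0.5455 bits

Information Gain = 0.8454 - 0.5455 = 0.2999 bits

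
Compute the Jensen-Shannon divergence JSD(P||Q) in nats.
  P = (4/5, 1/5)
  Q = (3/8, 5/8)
0.0968 nats

Jensen-Shannon divergence is:
JSD(P||Q) = 0.5 × D_KL(P||M) + 0.5 × D_KL(Q||M)
where M = 0.5 × (P + Q) is the mixture distribution.

M = 0.5 × (4/5, 1/5) + 0.5 × (3/8, 5/8) = (0.5875, 0.4125)

D_KL(P||M) = 0.1022 nats
D_KL(Q||M) = 0.0913 nats

JSD(P||Q) = 0.5 × 0.1022 + 0.5 × 0.0913 = 0.0968 nats

Unlike KL divergence, JSD is symmetric and bounded: 0 ≤ JSD ≤ log(2).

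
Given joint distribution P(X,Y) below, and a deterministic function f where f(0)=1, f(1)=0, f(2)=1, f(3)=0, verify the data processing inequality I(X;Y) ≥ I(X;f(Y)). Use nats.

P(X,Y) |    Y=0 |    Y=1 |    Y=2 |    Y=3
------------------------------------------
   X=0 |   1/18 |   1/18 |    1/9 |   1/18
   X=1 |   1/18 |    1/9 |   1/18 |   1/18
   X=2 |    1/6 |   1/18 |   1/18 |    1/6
I(X;Y) = 0.0820, I(X;f(Y)) = 0.0112, inequality holds: 0.0820 ≥ 0.0112

Data Processing Inequality: For any Markov chain X → Y → Z, we have I(X;Y) ≥ I(X;Z).

Here Z = f(Y) is a deterministic function of Y, forming X → Y → Z.

Original I(X;Y) = 0.0820 nats

After applying f:
P(X,Z) where Z=f(Y):
- P(X,Z=0) = P(X,Y=1) + P(X,Y=3)
- P(X,Z=1) = P(X,Y=0) + P(X,Y=2)

I(X;Z) = I(X;f(Y)) = 0.0112 nats

Verification: 0.0820 ≥ 0.0112 ✓

Information cannot be created by processing; the function f can only lose information about X.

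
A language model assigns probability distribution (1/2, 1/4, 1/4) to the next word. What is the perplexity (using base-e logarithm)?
2.8284

Perplexity is e^H (or exp(H) for natural log).

First, H = -Σ p log p = 1.0397 nats
Perplexity = e^1.0397 = 2.8284

Interpretation: The model's uncertainty is equivalent to choosing uniformly among 2.8 options.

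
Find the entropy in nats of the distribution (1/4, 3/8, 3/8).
1.0822 nats

Shannon entropy is H(X) = -Σ p(x) log p(x).

For P = (1/4, 3/8, 3/8):
H = -1/4 × log_e(1/4) -3/8 × log_e(3/8) -3/8 × log_e(3/8)
H = 1.0822 nats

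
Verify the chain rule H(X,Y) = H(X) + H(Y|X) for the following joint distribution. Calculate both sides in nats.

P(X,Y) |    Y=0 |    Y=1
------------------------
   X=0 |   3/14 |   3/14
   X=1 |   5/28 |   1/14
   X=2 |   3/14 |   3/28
H(X,Y) = 1.7257, H(X) = 1.0745, H(Y|X) = 0.6512 (all in nats)

Chain rule: H(X,Y) = H(X) + H(Y|X)

Left side — joint entropy directly:
H(X,Y) = -Σ p(x,y) log p(x,y) = 1.7257 nats

Right side — compute H(Y|X) from the conditional distributions:
P(X) = (3/7, 1/4, 9/28), so H(X) = 1.0745 nats
H(Y|X) = Σ_x P(X=x) · H(Y|X=x):
  P(Y|X=0) = (1/2, 1/2), H(Y|X=0) = 0.6931, weight P(X=0) = 3/7
  P(Y|X=1) = (5/7, 2/7), H(Y|X=1) = 0.5983, weight P(X=1) = 1/4
  P(Y|X=2) = (2/3, 1/3), H(Y|X=2) = 0.6365, weight P(X=2) = 9/28
H(Y|X) = 0.6512 nats

H(X) + H(Y|X) = 1.0745 + 0.6512 = 1.7257 nats

Both sides equal 1.7257 nats. ✓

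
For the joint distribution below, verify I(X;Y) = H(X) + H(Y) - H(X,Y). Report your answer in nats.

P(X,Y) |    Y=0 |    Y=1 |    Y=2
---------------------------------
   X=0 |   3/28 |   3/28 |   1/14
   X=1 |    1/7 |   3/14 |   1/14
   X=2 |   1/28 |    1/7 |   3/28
I(X;Y) = 0.0397 nats

Mutual information has multiple equivalent forms:
- I(X;Y) = H(X) - H(X|Y)
- I(X;Y) = H(Y) - H(Y|X)
- I(X;Y) = H(X) + H(Y) - H(X,Y)

Computing all quantities:
H(X) = 1.0790, H(Y) = 1.0607, H(X,Y) = 2.1000
H(X|Y) = 1.0393, H(Y|X) = 1.0210

Verification:
H(X) - H(X|Y) = 1.0790 - 1.0393 = 0.0397
H(Y) - H(Y|X) = 1.0607 - 1.0210 = 0.0397
H(X) + H(Y) - H(X,Y) = 1.0790 + 1.0607 - 2.1000 = 0.0397

All forms give I(X;Y) = 0.0397 nats. ✓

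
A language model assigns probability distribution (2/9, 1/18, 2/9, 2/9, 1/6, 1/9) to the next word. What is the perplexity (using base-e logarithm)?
5.5072

Perplexity is e^H (or exp(H) for natural log).

First, H = -Σ p log p = 1.7061 nats
Perplexity = e^1.7061 = 5.5072

Interpretation: The model's uncertainty is equivalent to choosing uniformly among 5.5 options.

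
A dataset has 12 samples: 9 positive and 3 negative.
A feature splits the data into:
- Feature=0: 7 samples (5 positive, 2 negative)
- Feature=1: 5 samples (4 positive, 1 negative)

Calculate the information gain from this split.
0.0070 bits

Information Gain = H(Y) - H(Y|Feature)

Before split:
P(positive) = 9/12 = 0.7500
H(Y) = 0.8113 bits

After split:
Feature=0: H = 0.8631 bits (weight = 7/12)
Feature=1: H = 0.7219 bits (weight = 5/12)
H(Y|Feature) = (7/12)×0.8631 + (5/12)×0.7219 = 0.8043 bits

Information Gain = 0.8113 - 0.8043 = 0.0070 bits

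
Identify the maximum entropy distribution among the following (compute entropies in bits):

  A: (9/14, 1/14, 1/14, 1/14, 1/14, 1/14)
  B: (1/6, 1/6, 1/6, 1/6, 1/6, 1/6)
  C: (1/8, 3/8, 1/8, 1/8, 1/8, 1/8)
B

For a discrete distribution over n outcomes, entropy is maximized by the uniform distribution.

Computing entropies:
H(A) = 1.7695 bits
H(B) = 2.5850 bits
H(C) = 2.4056 bits

The uniform distribution (where all probabilities equal 1/6) achieves the maximum entropy of log_2(6) = 2.5850 bits.

Distribution B has the highest entropy.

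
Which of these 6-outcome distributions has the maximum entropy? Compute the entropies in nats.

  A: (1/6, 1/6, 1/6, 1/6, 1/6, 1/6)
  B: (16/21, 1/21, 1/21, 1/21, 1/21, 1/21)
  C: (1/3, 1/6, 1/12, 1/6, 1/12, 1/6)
A

For a discrete distribution over n outcomes, entropy is maximized by the uniform distribution.

Computing entropies:
H(A) = 1.7918 nats
H(B) = 0.9321 nats
H(C) = 1.6762 nats

The uniform distribution (where all probabilities equal 1/6) achieves the maximum entropy of log_e(6) = 1.7918 nats.

Distribution A has the highest entropy.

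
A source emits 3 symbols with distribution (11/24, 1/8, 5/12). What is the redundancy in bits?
0.1678 bits

Redundancy measures how far a source is from maximum entropy:
R = H_max - H(X)

Maximum entropy for 3 symbols: H_max = log_2(3) = 1.5850 bits
Actual entropy: H(X) = 1.4171 bits
Redundancy: R = 1.5850 - 1.4171 = 0.1678 bits

This redundancy represents potential for compression: the source could be compressed by 0.1678 bits per symbol.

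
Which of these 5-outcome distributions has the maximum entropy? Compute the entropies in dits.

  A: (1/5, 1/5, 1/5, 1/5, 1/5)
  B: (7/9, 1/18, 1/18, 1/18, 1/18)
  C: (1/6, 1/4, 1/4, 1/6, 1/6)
A

For a discrete distribution over n outcomes, entropy is maximized by the uniform distribution.

Computing entropies:
H(A) = 0.6990 dits
H(B) = 0.3638 dits
H(C) = 0.6901 dits

The uniform distribution (where all probabilities equal 1/5) achieves the maximum entropy of log_10(5) = 0.6990 dits.

Distribution A has the highest entropy.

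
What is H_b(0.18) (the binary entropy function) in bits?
0.6801 bits

The binary entropy function is:
H(p) = -p log(p) - (1-p) log(1-p)

H(0.18) = -0.18 × log_2(0.18) - 0.82 × log_2(0.82)
H(0.18) = 0.6801 bits

Note: Binary entropy is maximized at p=0.5 (H=1 bit) and minimized at p=0 or p=1 (H=0).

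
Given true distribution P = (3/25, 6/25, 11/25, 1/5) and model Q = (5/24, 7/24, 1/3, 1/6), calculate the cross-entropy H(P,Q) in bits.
1.9126 bits

Cross-entropy: H(P,Q) = -Σ p(x) log q(x)

Alternatively: H(P,Q) = H(P) + D_KL(P||Q)
H(P) = 1.8467 bits
D_KL(P||Q) = 0.0658 bits

H(P,Q) = 1.8467 + 0.0658 = 1.9126 bits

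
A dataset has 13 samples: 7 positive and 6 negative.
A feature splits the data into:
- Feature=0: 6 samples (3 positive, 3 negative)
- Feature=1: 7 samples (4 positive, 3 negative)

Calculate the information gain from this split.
0.0037 bits

Information Gain = H(Y) - H(Y|Feature)

Before split:
P(positive) = 7/13 = 0.5385
H(Y) = 0.9957 bits

After split:
Feature=0: H = 1.0000 bits (weight = 6/13)
Feature=1: H = 0.9852 bits (weight = 7/13)
H(Y|Feature) = (6/13)×1.0000 + (7/13)×0.9852 = 0.9920 bits

Information Gain = 0.9957 - 0.9920 = 0.0037 bits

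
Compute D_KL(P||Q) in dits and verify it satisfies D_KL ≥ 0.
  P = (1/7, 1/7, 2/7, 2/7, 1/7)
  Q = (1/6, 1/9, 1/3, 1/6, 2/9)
0.0264 dits

KL divergence satisfies the Gibbs inequality: D_KL(P||Q) ≥ 0 for all distributions P, Q.

D_KL(P||Q) = Σ p(x) log(p(x)/q(x))
Term by term:
  x=0: 1/7 × log_10[(1/7)/(1/6)] = -0.0096
  x=1: 1/7 × log_10[(1/7)/(1/9)] = 0.0156
  x=2: 2/7 × log_10[(2/7)/(1/3)] = -0.0191
  x=3: 2/7 × log_10[(2/7)/(1/6)] = 0.0669
  x=4: 1/7 × log_10[(1/7)/(2/9)] = -0.0274
D_KL(P||Q) = 0.0264 dits

D_KL(P||Q) = 0.0264 ≥ 0 ✓

This non-negativity is a fundamental property: relative entropy cannot be negative because it measures how different Q is from P.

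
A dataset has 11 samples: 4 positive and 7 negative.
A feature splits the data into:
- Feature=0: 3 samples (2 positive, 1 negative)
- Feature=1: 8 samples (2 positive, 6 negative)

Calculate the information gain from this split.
0.1052 bits

Information Gain = H(Y) - H(Y|Feature)

Before split:
P(positive) = 4/11 = 0.3636
H(Y) = 0.9457 bits

After split:
Feature=0: H = 0.9183 bits (weight = 3/11)
Feature=1: H = 0.8113 bits (weight = 8/11)
H(Y|Feature) = (3/11)×0.9183 + (8/11)×0.8113 = 0.8405 bits

Information Gain = 0.9457 - 0.8405 = 0.1052 bits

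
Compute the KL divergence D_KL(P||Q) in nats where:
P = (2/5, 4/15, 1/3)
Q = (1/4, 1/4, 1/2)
0.0701 nats

KL divergence: D_KL(P||Q) = Σ p(x) log(p(x)/q(x))

Computing term by term:
  x=0: 2/5 × log_e[(2/5)/(1/4)] = 2/5 × 0.4700 = 0.1880
  x=1: 4/15 × log_e[(4/15)/(1/4)] = 4/15 × 0.0645 = 0.0172
  x=2: 1/3 × log_e[(1/3)/(1/2)] = 1/3 × -0.4055 = -0.1352

D_KL(P||Q) = 0.0701 nats

Note: KL divergence is always non-negative and equals 0 iff P = Q.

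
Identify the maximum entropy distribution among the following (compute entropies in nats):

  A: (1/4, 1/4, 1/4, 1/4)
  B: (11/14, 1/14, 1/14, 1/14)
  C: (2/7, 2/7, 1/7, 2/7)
A

For a discrete distribution over n outcomes, entropy is maximized by the uniform distribution.

Computing entropies:
H(A) = 1.3863 nats
H(B) = 0.7550 nats
H(C) = 1.3518 nats

The uniform distribution (where all probabilities equal 1/4) achieves the maximum entropy of log_e(4) = 1.3863 nats.

Distribution A has the highest entropy.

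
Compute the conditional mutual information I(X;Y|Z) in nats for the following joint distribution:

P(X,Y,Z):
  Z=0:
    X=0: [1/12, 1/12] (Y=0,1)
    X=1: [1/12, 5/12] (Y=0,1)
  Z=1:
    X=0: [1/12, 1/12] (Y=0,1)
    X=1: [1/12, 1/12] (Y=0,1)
0.0341 nats

Conditional mutual information: I(X;Y|Z) = H(X|Z) + H(Y|Z) - H(X,Y|Z)

H(Z) = 0.6365
H(X,Z) = 1.2425 → H(X|Z) = 0.6059
H(Y,Z) = 1.2425 → H(Y|Z) = 0.6059
H(X,Y,Z) = 1.8143 → H(X,Y|Z) = 1.1778

I(X;Y|Z) = 0.6059 + 0.6059 - 1.1778 = 0.0341 nats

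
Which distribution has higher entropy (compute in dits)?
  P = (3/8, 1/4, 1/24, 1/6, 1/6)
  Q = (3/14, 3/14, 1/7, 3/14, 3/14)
Q

Computing entropies in dits:
H(P) = 0.6271
H(Q) = 0.6942

Distribution Q has higher entropy.

Intuition: The distribution closer to uniform (more spread out) has higher entropy.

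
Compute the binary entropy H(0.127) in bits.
0.5492 bits

The binary entropy function is:
H(p) = -p log(p) - (1-p) log(1-p)

H(0.127) = -0.127 × log_2(0.127) - 0.873 × log_2(0.873)
H(0.127) = 0.5492 bits

Note: Binary entropy is maximized at p=0.5 (H=1 bit) and minimized at p=0 or p=1 (H=0).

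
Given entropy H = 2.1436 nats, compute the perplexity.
8.5301

Perplexity is e^H (or exp(H) for natural log).

H = 2.1436 nats
Perplexity = e^2.1436 = 8.5301

Interpretation: The model's uncertainty is equivalent to choosing uniformly among 8.5 options.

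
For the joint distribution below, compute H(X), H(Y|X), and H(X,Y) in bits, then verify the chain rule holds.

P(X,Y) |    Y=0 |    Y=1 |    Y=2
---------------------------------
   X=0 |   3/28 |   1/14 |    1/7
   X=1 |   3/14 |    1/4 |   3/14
H(X,Y) = 2.4707, H(X) = 0.9059, H(Y|X) = 1.5648 (all in bits)

Chain rule: H(X,Y) = H(X) + H(Y|X)

Left side — joint entropy directly:
H(X,Y) = -Σ p(x,y) log p(x,y) = 2.4707 bits

Right side — compute H(Y|X) from the conditional distributions:
P(X) = (9/28, 19/28), so H(X) = 0.9059 bits
H(Y|X) = Σ_x P(X=x) · H(Y|X=x):
  P(Y|X=0) = (1/3, 2/9, 4/9), H(Y|X=0) = 1.5305, weight P(X=0) = 9/28
  P(Y|X=1) = (6/19, 7/19, 6/19), H(Y|X=1) = 1.5810, weight P(X=1) = 19/28
H(Y|X) = 1.5648 bits

H(X) + H(Y|X) = 0.9059 + 1.5648 = 2.4707 bits

Both sides equal 2.4707 bits. ✓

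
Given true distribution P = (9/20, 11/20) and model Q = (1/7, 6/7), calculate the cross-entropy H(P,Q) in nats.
0.9604 nats

Cross-entropy: H(P,Q) = -Σ p(x) log q(x)

Alternatively: H(P,Q) = H(P) + D_KL(P||Q)
H(P) = 0.6881 nats
D_KL(P||Q) = 0.2723 nats

H(P,Q) = 0.6881 + 0.2723 = 0.9604 nats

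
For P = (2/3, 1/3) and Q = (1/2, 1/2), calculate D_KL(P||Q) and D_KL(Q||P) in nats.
D_KL(P||Q) = 0.0566, D_KL(Q||P) = 0.0589

KL divergence is not symmetric: D_KL(P||Q) ≠ D_KL(Q||P) in general.

D_KL(P||Q) = 0.0566 nats
D_KL(Q||P) = 0.0589 nats

No, they are not equal!

This asymmetry is why KL divergence is not a true distance metric.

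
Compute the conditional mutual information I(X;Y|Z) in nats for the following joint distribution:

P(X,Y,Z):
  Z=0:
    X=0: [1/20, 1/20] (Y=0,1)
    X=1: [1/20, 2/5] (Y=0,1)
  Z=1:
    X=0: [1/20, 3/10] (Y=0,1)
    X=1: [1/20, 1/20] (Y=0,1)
0.0600 nats

Conditional mutual information: I(X;Y|Z) = H(X|Z) + H(Y|Z) - H(X,Y|Z)

H(Z) = 0.6881
H(X,Z) = 1.1873 → H(X|Z) = 0.4991
H(Y,Z) = 1.1873 → H(Y|Z) = 0.4991
H(X,Y,Z) = 1.6264 → H(X,Y|Z) = 0.9383

I(X;Y|Z) = 0.4991 + 0.4991 - 0.9383 = 0.0600 nats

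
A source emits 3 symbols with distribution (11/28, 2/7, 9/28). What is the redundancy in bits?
0.0127 bits

Redundancy measures how far a source is from maximum entropy:
R = H_max - H(X)

Maximum entropy for 3 symbols: H_max = log_2(3) = 1.5850 bits
Actual entropy: H(X) = 1.5722 bits
Redundancy: R = 1.5850 - 1.5722 = 0.0127 bits

This redundancy represents potential for compression: the source could be compressed by 0.0127 bits per symbol.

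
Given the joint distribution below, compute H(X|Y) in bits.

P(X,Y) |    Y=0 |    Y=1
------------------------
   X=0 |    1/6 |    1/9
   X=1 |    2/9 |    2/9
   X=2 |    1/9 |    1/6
1.5305 bits

Using the chain rule: H(X|Y) = H(X,Y) - H(Y)

First, compute H(X,Y) = 2.5305 bits

Marginal P(Y) = (1/2, 1/2)
H(Y) = 1.0000 bits

H(X|Y) = H(X,Y) - H(Y) = 2.5305 - 1.0000 = 1.5305 bits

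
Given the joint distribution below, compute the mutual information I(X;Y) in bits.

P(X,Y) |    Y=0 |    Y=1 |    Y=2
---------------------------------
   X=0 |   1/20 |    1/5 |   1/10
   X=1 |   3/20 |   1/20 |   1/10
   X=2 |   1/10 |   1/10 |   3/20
0.1161 bits

Mutual information: I(X;Y) = H(X) + H(Y) - H(X,Y)

Marginals:
P(X) = (7/20, 3/10, 7/20), H(X) = 1.5813 bits
P(Y) = (3/10, 7/20, 7/20), H(Y) = 1.5813 bits

Joint entropy: H(X,Y) = 3.0464 bits

I(X;Y) = 1.5813 + 1.5813 - 3.0464 = 0.1161 bits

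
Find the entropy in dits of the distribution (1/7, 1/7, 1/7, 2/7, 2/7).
0.6731 dits

Shannon entropy is H(X) = -Σ p(x) log p(x).

For P = (1/7, 1/7, 1/7, 2/7, 2/7):
H = -1/7 × log_10(1/7) -1/7 × log_10(1/7) -1/7 × log_10(1/7) -2/7 × log_10(2/7) -2/7 × log_10(2/7)
H = 0.6731 dits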